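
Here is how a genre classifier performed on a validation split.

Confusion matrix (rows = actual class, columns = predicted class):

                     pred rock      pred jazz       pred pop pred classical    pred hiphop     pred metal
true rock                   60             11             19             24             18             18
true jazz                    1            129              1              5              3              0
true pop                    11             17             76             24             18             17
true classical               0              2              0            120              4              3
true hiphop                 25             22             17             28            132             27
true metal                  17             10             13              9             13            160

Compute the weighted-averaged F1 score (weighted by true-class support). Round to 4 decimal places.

Per-class F1 score (2·TP/(2·TP+FP+FN)):
  rock: TP=60, FP=1+11+0+25+17=54, FN=11+19+24+18+18=90 → 120/264 = 0.45455
  jazz: TP=129, FP=11+17+2+22+10=62, FN=1+1+5+3+0=10 → 258/330 = 0.78182
  pop: TP=76, FP=19+1+0+17+13=50, FN=11+17+24+18+17=87 → 152/289 = 0.52595
  classical: TP=120, FP=24+5+24+28+9=90, FN=0+2+0+4+3=9 → 240/339 = 0.70796
  hiphop: TP=132, FP=18+3+18+4+13=56, FN=25+22+17+28+27=119 → 264/439 = 0.60137
  metal: TP=160, FP=18+0+17+3+27=65, FN=17+10+13+9+13=62 → 320/447 = 0.71588
Weighted-F1 score = Σ (supportᵢ/N)·F1 scoreᵢ with N=1054: (150/1054)·0.45455 + (139/1054)·0.78182 + (163/1054)·0.52595 + (129/1054)·0.70796 + (251/1054)·0.60137 + (222/1054)·0.71588 = 0.6298

0.6298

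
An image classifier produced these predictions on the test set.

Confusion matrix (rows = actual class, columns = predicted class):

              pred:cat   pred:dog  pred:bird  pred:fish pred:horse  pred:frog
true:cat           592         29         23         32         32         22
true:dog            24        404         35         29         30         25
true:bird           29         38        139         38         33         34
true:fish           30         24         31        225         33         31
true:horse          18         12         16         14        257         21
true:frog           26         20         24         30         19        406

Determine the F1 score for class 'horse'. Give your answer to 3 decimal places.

0.693

Take TP from the diagonal, FP from the rest of the 'horse' prediction marginal, FN from the rest of the 'horse' actual marginal.
F1 score = 2·TP/(2·TP+FP+FN).
horse: TP=257, FP=32+30+33+33+19=147, FN=18+12+16+14+21=81 → 514/742 = 0.6927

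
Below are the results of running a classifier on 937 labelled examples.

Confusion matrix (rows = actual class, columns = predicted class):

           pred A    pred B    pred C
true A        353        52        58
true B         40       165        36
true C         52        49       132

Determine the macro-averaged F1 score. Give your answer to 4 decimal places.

0.6679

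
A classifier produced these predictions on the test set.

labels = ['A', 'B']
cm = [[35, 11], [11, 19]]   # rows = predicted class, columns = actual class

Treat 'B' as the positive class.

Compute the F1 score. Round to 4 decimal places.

Precision = TP/(TP+FP) = 19/30 = 0.6333
Recall = TP/(TP+FN) = 19/30 = 0.6333
F1 = 2·TP/(2·TP+FP+FN) = 38/60 = 0.6333

0.6333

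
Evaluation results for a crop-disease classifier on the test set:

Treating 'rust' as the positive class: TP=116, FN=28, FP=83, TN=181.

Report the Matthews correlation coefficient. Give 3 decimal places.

MCC = (TP·TN − FP·FN) / √((TP+FP)(TP+FN)(TN+FP)(TN+FN))
Numerator = 116·181 − 83·28 = 18672
Denominator = √(199·144·264·209) = √1581123456 = 39763.3431
MCC = 18672 / 39763.3431 = 0.470

0.470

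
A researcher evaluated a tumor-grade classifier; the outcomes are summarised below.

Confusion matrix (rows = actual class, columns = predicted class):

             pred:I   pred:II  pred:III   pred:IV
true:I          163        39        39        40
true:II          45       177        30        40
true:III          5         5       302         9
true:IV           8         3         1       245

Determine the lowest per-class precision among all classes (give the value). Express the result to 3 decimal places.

0.734

Per-class precision (TP/(TP+FP)):
  I: TP=163, FP=45+5+8=58 → 163/221 = 0.7376
  II: TP=177, FP=39+5+3=47 → 177/224 = 0.7902
  III: TP=302, FP=39+30+1=70 → 302/372 = 0.8118
  IV: TP=245, FP=40+40+9=89 → 245/334 = 0.7335
Lowest is class 'IV' with precision = 0.734.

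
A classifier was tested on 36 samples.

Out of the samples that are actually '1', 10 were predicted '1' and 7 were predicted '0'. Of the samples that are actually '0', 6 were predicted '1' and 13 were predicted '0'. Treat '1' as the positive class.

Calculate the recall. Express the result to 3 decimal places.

0.588

Recall = TP/(TP+FN) = 10/(10+7) = 10/17 = 0.588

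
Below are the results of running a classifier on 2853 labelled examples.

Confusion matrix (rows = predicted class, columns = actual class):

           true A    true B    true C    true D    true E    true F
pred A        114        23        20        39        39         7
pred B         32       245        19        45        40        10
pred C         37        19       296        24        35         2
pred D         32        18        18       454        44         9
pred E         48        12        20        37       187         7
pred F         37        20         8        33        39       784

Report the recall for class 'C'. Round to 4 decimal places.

Treat 'C' as positive and all other classes as negative.
recall = TP/(TP+FN).
C: TP=296, FN=20+19+18+20+8=85 → 296/381 = 0.77690

0.7769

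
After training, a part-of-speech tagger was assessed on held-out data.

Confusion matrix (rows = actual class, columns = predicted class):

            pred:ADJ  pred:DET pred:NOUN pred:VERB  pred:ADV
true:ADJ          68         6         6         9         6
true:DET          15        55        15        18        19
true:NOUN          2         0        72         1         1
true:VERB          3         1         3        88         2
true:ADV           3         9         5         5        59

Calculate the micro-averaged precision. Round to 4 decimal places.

Micro-averaging pools counts across classes: ΣTP=342, ΣFP=129, ΣFN=129.
Micro-precision = TP/(TP+FP) on pooled counts = 0.7261 (equals overall accuracy in single-label multiclass).

0.7261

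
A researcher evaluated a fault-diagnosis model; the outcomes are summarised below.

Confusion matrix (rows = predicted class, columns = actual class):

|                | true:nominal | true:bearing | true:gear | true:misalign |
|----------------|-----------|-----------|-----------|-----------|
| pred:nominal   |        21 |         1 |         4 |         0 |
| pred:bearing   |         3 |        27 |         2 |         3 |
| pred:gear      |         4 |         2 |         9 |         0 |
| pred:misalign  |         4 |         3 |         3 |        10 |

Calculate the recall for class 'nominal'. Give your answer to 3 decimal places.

0.656

One-vs-rest for 'nominal': TP = diagonal; FP = other classes predicted 'nominal'; FN = 'nominal' predicted as other.
recall = TP/(TP+FN).
nominal: TP=21, FN=3+4+4=11 → 21/32 = 0.6563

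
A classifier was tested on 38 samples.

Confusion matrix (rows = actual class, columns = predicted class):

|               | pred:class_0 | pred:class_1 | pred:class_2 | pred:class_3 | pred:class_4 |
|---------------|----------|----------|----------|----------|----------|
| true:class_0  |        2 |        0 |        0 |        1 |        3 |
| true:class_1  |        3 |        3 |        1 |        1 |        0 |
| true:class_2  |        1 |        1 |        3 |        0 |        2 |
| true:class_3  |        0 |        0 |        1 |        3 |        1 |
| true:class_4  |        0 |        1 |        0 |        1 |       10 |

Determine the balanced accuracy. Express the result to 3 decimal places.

0.514

Balanced accuracy = mean of per-class recall.
  class_0: recall = 2/6 = 0.3333
  class_1: recall = 3/8 = 0.3750
  class_2: recall = 3/7 = 0.4286
  class_3: recall = 3/5 = 0.6000
  class_4: recall = 10/12 = 0.8333
Mean = (0.3333 + 0.3750 + 0.4286 + 0.6000 + 0.8333) / 5 = 0.514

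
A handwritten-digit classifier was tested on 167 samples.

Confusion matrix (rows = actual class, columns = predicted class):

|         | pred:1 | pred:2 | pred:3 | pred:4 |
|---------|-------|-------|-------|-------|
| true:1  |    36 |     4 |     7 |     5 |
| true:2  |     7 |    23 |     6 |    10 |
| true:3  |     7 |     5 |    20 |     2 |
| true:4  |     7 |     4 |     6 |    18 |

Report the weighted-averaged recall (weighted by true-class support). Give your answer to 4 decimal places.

0.5808

Per-class recall (TP/(TP+FN)):
  1: TP=36, FN=4+7+5=16 → 36/52 = 0.69231
  2: TP=23, FN=7+6+10=23 → 23/46 = 0.50000
  3: TP=20, FN=7+5+2=14 → 20/34 = 0.58824
  4: TP=18, FN=7+4+6=17 → 18/35 = 0.51429
Weighted-recall = Σ (supportᵢ/N)·recallᵢ with N=167: (52/167)·0.69231 + (46/167)·0.50000 + (34/167)·0.58824 + (35/167)·0.51429 = 0.5808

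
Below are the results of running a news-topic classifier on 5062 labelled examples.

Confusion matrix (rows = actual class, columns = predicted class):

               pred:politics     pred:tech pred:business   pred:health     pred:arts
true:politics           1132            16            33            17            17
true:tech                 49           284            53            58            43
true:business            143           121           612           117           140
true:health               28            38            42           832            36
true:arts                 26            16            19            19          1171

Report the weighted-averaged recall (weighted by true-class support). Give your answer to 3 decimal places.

Per-class recall (TP/(TP+FN)):
  politics: TP=1132, FN=16+33+17+17=83 → 1132/1215 = 0.9317
  tech: TP=284, FN=49+53+58+43=203 → 284/487 = 0.5832
  business: TP=612, FN=143+121+117+140=521 → 612/1133 = 0.5402
  health: TP=832, FN=28+38+42+36=144 → 832/976 = 0.8525
  arts: TP=1171, FN=26+16+19+19=80 → 1171/1251 = 0.9361
Weighted-recall = Σ (supportᵢ/N)·recallᵢ with N=5062: (1215/5062)·0.9317 + (487/5062)·0.5832 + (1133/5062)·0.5402 + (976/5062)·0.8525 + (1251/5062)·0.9361 = 0.796

0.796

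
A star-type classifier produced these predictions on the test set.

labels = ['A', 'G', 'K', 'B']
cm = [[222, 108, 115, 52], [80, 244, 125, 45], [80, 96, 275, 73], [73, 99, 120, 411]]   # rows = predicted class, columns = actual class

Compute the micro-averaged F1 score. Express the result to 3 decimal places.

0.519

Micro-averaging pools counts across classes: ΣTP=1152, ΣFP=1066, ΣFN=1066.
Micro-F1 score = 2·TP/(2·TP+FP+FN) on pooled counts = 0.519 (equals overall accuracy in single-label multiclass).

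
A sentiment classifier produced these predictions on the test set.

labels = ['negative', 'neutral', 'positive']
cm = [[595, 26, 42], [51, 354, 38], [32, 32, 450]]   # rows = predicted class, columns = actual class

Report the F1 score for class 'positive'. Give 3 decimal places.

One-vs-rest for 'positive': TP = diagonal; FP = other classes predicted 'positive'; FN = 'positive' predicted as other.
F1 score = 2·TP/(2·TP+FP+FN).
positive: TP=450, FP=32+32=64, FN=42+38=80 → 900/1044 = 0.8621

0.862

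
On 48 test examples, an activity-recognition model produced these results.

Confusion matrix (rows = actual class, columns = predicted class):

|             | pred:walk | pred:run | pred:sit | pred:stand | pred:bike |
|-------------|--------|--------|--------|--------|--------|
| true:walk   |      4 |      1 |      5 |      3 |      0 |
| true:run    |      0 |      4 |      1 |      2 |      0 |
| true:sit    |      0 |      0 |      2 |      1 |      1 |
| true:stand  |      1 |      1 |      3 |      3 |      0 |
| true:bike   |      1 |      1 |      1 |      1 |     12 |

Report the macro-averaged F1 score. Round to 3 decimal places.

Per-class F1 score (2·TP/(2·TP+FP+FN)):
  walk: TP=4, FP=0+0+1+1=2, FN=1+5+3+0=9 → 8/19 = 0.4211
  run: TP=4, FP=1+0+1+1=3, FN=0+1+2+0=3 → 8/14 = 0.5714
  sit: TP=2, FP=5+1+3+1=10, FN=0+0+1+1=2 → 4/16 = 0.2500
  stand: TP=3, FP=3+2+1+1=7, FN=1+1+3+0=5 → 6/18 = 0.3333
  bike: TP=12, FP=0+0+1+0=1, FN=1+1+1+1=4 → 24/29 = 0.8276
Macro-F1 score = mean = (0.4211 + 0.5714 + 0.2500 + 0.3333 + 0.8276) / 5 = 0.481

0.481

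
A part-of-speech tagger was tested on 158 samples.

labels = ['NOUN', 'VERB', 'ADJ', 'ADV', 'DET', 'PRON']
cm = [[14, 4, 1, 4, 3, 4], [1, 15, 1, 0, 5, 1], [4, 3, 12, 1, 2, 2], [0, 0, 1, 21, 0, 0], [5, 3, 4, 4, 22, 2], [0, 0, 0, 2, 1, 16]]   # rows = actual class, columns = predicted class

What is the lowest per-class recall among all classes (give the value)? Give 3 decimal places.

0.467

Per-class recall (TP/(TP+FN)):
  NOUN: TP=14, FN=4+1+4+3+4=16 → 14/30 = 0.4667
  VERB: TP=15, FN=1+1+0+5+1=8 → 15/23 = 0.6522
  ADJ: TP=12, FN=4+3+1+2+2=12 → 12/24 = 0.5000
  ADV: TP=21, FN=0+0+1+0+0=1 → 21/22 = 0.9545
  DET: TP=22, FN=5+3+4+4+2=18 → 22/40 = 0.5500
  PRON: TP=16, FN=0+0+0+2+1=3 → 16/19 = 0.8421
Lowest is class 'NOUN' with recall = 0.467.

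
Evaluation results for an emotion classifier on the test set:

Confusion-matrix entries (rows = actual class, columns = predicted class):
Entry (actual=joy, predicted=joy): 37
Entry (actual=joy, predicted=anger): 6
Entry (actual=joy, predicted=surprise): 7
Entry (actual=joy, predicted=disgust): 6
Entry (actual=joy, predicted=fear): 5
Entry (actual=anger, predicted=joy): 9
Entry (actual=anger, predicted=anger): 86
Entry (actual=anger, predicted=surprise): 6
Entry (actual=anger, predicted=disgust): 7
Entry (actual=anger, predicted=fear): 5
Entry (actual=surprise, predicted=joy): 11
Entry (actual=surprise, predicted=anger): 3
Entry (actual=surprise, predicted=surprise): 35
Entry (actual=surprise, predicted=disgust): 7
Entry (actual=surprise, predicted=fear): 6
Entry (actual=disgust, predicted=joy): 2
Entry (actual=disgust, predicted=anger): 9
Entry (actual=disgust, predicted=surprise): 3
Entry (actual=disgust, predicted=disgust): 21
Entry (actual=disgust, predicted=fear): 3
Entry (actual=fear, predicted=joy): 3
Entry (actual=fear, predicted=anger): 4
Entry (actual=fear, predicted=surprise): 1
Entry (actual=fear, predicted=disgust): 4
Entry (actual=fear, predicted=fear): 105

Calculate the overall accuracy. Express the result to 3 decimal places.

0.726

Accuracy = trace / total = (37+86+35+21+105=284) / 391 = 284/391 = 0.726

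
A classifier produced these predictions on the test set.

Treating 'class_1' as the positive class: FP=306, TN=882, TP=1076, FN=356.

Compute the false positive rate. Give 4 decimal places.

0.2576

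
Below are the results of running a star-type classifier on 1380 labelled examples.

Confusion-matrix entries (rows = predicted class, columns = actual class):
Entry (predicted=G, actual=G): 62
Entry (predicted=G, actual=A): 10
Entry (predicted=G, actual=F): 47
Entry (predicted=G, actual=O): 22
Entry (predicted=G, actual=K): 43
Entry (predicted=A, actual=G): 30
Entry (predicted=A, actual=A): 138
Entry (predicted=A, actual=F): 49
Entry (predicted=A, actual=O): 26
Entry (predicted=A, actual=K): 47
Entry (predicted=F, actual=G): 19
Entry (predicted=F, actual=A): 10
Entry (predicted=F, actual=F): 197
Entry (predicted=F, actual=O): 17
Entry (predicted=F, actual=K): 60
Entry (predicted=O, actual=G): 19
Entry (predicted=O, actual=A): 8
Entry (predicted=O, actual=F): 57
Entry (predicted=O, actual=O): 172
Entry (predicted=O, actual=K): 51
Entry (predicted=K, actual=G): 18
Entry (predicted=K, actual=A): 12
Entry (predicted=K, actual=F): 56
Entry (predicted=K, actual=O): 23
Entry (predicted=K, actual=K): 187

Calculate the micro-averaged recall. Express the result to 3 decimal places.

Micro-averaging pools counts across classes: ΣTP=756, ΣFP=624, ΣFN=624.
Micro-recall = TP/(TP+FN) on pooled counts = 0.548 (equals overall accuracy in single-label multiclass).

0.548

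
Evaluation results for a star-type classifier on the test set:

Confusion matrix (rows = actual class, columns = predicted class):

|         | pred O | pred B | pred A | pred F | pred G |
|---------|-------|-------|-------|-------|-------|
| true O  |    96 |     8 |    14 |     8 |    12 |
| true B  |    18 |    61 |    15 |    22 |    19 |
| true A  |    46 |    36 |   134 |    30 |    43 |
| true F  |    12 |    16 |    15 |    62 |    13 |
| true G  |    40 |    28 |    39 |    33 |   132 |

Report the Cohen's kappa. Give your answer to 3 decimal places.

0.379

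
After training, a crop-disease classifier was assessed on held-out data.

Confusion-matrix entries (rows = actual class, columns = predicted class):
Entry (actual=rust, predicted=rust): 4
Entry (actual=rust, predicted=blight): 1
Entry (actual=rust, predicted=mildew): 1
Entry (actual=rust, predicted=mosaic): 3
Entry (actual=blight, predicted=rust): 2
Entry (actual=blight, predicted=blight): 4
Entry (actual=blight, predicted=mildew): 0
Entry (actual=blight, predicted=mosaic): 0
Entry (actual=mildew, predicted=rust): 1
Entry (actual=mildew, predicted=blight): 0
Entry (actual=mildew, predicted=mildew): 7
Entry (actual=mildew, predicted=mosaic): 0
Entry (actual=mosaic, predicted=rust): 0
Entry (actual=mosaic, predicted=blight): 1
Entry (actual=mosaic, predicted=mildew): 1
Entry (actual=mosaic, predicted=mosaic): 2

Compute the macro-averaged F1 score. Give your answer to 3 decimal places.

Per-class F1 score (2·TP/(2·TP+FP+FN)):
  rust: TP=4, FP=2+1+0=3, FN=1+1+3=5 → 8/16 = 0.5000
  blight: TP=4, FP=1+0+1=2, FN=2+0+0=2 → 8/12 = 0.6667
  mildew: TP=7, FP=1+0+1=2, FN=1+0+0=1 → 14/17 = 0.8235
  mosaic: TP=2, FP=3+0+0=3, FN=0+1+1=2 → 4/9 = 0.4444
Macro-F1 score = mean = (0.5000 + 0.6667 + 0.8235 + 0.4444) / 4 = 0.609

0.609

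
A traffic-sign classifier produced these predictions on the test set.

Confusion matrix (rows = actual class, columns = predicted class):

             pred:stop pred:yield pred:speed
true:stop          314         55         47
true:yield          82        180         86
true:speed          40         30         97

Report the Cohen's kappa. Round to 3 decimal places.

0.429

Observed agreement pₒ = trace/N = 591/931 = 0.6348
Expected agreement pₑ = Σ (rowᵢ·colᵢ)/N² = (416·436 + 348·265 + 167·230)/931² = 0.3600
κ = (pₒ − pₑ)/(1 − pₑ) = (0.6348 − 0.3600)/(1 − 0.3600) = 0.429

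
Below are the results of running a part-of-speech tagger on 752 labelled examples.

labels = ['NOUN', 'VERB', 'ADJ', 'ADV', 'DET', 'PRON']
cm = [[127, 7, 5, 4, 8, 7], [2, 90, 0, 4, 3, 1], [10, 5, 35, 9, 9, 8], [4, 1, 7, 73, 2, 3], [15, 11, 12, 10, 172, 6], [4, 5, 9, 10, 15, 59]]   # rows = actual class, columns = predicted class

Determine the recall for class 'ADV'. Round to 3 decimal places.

0.811

Treat 'ADV' as positive and all other classes as negative.
recall = TP/(TP+FN).
ADV: TP=73, FN=4+1+7+2+3=17 → 73/90 = 0.8111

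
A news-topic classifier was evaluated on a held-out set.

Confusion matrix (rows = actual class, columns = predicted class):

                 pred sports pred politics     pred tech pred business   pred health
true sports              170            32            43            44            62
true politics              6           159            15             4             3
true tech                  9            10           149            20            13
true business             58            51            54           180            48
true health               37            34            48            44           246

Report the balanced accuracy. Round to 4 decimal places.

Balanced accuracy = mean of per-class recall.
  sports: recall = 170/351 = 0.48433
  politics: recall = 159/187 = 0.85027
  tech: recall = 149/201 = 0.74129
  business: recall = 180/391 = 0.46036
  health: recall = 246/409 = 0.60147
Mean = (0.48433 + 0.85027 + 0.74129 + 0.46036 + 0.60147) / 5 = 0.6275

0.6275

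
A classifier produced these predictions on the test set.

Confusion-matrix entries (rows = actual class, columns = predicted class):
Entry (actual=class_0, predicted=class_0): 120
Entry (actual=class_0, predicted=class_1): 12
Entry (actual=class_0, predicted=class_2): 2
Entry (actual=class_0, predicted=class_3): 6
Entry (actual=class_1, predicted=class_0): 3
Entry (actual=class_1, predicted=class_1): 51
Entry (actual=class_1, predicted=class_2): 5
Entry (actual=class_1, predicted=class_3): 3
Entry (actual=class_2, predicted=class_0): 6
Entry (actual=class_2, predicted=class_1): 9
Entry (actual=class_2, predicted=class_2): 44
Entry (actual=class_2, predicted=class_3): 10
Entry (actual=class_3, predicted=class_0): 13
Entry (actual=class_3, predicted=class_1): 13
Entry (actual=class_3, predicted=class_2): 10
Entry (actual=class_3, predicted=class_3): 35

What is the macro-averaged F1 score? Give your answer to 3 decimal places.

0.695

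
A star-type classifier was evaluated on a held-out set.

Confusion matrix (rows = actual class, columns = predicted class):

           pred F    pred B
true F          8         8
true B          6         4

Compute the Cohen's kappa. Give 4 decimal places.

-0.0964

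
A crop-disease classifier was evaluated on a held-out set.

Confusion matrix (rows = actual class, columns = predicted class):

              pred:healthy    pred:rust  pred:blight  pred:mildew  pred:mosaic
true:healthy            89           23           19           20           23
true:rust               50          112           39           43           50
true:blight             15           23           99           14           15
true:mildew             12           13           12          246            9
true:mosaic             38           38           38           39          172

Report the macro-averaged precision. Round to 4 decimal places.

Per-class precision (TP/(TP+FP)):
  healthy: TP=89, FP=50+15+12+38=115 → 89/204 = 0.43627
  rust: TP=112, FP=23+23+13+38=97 → 112/209 = 0.53589
  blight: TP=99, FP=19+39+12+38=108 → 99/207 = 0.47826
  mildew: TP=246, FP=20+43+14+39=116 → 246/362 = 0.67956
  mosaic: TP=172, FP=23+50+15+9=97 → 172/269 = 0.63941
Macro-precision = mean = (0.43627 + 0.53589 + 0.47826 + 0.67956 + 0.63941) / 5 = 0.5539

0.5539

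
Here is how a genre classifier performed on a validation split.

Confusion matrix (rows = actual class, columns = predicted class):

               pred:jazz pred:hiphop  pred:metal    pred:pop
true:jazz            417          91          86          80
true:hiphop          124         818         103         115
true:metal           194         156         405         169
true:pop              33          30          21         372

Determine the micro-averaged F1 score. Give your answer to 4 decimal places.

0.6260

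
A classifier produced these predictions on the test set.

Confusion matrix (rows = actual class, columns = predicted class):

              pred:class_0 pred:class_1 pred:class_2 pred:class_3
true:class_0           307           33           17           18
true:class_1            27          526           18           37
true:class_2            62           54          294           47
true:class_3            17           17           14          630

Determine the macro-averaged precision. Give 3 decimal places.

0.824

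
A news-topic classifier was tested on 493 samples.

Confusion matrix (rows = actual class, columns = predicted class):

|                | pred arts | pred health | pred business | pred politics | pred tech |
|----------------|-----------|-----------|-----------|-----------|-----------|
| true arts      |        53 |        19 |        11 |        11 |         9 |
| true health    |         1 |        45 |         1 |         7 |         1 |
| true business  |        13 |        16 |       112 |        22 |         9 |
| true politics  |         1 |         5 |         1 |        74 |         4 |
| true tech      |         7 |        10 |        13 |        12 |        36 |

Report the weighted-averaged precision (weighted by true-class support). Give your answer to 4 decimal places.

0.6814

Per-class precision (TP/(TP+FP)):
  arts: TP=53, FP=1+13+1+7=22 → 53/75 = 0.70667
  health: TP=45, FP=19+16+5+10=50 → 45/95 = 0.47368
  business: TP=112, FP=11+1+1+13=26 → 112/138 = 0.81159
  politics: TP=74, FP=11+7+22+12=52 → 74/126 = 0.58730
  tech: TP=36, FP=9+1+9+4=23 → 36/59 = 0.61017
Weighted-precision = Σ (supportᵢ/N)·precisionᵢ with N=493: (103/493)·0.70667 + (55/493)·0.47368 + (172/493)·0.81159 + (85/493)·0.58730 + (78/493)·0.61017 = 0.6814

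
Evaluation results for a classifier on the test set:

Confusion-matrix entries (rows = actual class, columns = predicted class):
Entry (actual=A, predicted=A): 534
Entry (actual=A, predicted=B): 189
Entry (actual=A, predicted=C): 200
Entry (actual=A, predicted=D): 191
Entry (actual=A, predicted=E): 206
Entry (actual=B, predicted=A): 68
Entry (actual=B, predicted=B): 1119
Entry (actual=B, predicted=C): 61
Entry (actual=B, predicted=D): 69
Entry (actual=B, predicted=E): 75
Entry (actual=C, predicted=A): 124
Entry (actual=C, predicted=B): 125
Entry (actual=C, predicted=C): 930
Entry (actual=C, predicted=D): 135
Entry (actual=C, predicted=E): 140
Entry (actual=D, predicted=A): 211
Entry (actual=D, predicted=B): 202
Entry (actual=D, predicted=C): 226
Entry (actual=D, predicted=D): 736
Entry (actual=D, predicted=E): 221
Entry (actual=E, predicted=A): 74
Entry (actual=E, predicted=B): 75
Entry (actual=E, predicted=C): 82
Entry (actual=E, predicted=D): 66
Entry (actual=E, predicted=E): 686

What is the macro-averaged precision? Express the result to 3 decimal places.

0.587

Per-class precision (TP/(TP+FP)):
  A: TP=534, FP=68+124+211+74=477 → 534/1011 = 0.5282
  B: TP=1119, FP=189+125+202+75=591 → 1119/1710 = 0.6544
  C: TP=930, FP=200+61+226+82=569 → 930/1499 = 0.6204
  D: TP=736, FP=191+69+135+66=461 → 736/1197 = 0.6149
  E: TP=686, FP=206+75+140+221=642 → 686/1328 = 0.5166
Macro-precision = mean = (0.5282 + 0.6544 + 0.6204 + 0.6149 + 0.5166) / 5 = 0.587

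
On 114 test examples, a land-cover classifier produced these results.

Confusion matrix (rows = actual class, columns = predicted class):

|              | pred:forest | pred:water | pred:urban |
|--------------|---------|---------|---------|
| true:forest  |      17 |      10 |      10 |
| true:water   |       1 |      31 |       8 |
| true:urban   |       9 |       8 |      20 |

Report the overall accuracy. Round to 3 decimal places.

Accuracy = trace / total = (17+31+20=68) / 114 = 68/114 = 0.596

0.596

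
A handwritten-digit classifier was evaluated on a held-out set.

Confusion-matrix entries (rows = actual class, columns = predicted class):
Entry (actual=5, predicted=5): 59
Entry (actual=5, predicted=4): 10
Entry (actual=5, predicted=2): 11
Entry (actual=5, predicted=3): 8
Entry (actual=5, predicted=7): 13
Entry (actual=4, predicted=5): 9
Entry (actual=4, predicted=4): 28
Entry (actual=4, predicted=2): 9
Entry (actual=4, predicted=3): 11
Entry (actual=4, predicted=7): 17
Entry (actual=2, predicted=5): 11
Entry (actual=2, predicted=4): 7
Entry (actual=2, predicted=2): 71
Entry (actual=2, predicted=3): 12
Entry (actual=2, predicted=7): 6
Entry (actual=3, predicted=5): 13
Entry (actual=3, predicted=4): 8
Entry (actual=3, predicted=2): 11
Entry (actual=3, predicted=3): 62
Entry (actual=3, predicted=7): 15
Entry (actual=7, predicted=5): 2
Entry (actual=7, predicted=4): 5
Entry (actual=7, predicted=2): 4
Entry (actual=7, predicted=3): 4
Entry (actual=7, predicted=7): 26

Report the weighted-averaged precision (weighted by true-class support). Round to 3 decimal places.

Per-class precision (TP/(TP+FP)):
  5: TP=59, FP=9+11+13+2=35 → 59/94 = 0.6277
  4: TP=28, FP=10+7+8+5=30 → 28/58 = 0.4828
  2: TP=71, FP=11+9+11+4=35 → 71/106 = 0.6698
  3: TP=62, FP=8+11+12+4=35 → 62/97 = 0.6392
  7: TP=26, FP=13+17+6+15=51 → 26/77 = 0.3377
Weighted-precision = Σ (supportᵢ/N)·precisionᵢ with N=432: (101/432)·0.6277 + (74/432)·0.4828 + (107/432)·0.6698 + (109/432)·0.6392 + (41/432)·0.3377 = 0.589

0.589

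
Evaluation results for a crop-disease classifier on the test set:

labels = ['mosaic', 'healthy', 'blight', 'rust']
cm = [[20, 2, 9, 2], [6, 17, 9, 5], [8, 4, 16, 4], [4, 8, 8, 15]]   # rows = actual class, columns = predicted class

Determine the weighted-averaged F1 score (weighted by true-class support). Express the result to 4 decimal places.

Per-class F1 score (2·TP/(2·TP+FP+FN)):
  mosaic: TP=20, FP=6+8+4=18, FN=2+9+2=13 → 40/71 = 0.56338
  healthy: TP=17, FP=2+4+8=14, FN=6+9+5=20 → 34/68 = 0.50000
  blight: TP=16, FP=9+9+8=26, FN=8+4+4=16 → 32/74 = 0.43243
  rust: TP=15, FP=2+5+4=11, FN=4+8+8=20 → 30/61 = 0.49180
Weighted-F1 score = Σ (supportᵢ/N)·F1 scoreᵢ with N=137: (33/137)·0.56338 + (37/137)·0.50000 + (32/137)·0.43243 + (35/137)·0.49180 = 0.4974

0.4974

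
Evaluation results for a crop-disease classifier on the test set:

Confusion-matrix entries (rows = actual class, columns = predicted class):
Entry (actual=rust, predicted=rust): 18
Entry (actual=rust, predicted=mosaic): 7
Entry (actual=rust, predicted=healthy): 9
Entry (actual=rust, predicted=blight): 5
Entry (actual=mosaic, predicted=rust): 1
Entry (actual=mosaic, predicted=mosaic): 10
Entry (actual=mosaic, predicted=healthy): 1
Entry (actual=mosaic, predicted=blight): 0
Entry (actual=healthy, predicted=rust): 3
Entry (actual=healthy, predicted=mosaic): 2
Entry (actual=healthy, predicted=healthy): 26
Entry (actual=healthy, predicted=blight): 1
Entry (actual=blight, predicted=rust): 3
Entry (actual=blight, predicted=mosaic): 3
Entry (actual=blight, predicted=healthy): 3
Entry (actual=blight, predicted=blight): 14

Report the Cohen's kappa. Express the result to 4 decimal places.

0.5141

Observed agreement pₒ = trace/N = 68/106 = 0.64151
Expected agreement pₑ = Σ (rowᵢ·colᵢ)/N² = (39·25 + 12·22 + 32·39 + 23·20)/106² = 0.26228
κ = (pₒ − pₑ)/(1 − pₑ) = (0.64151 − 0.26228)/(1 − 0.26228) = 0.5141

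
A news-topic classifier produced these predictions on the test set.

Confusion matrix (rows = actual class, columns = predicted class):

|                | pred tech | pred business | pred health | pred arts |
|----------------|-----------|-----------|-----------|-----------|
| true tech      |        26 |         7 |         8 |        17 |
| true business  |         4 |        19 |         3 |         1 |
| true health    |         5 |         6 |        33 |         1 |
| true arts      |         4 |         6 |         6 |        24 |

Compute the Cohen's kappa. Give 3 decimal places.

0.466

Observed agreement pₒ = trace/N = 102/170 = 0.6000
Expected agreement pₑ = Σ (rowᵢ·colᵢ)/N² = (58·39 + 27·38 + 45·50 + 40·43)/170² = 0.2511
κ = (pₒ − pₑ)/(1 − pₑ) = (0.6000 − 0.2511)/(1 − 0.2511) = 0.466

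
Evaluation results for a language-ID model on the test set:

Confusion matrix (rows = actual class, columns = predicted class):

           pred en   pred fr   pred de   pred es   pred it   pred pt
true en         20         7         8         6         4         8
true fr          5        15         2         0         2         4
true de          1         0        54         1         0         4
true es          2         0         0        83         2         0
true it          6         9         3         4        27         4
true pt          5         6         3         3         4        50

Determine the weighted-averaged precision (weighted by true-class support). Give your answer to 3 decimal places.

Per-class precision (TP/(TP+FP)):
  en: TP=20, FP=5+1+2+6+5=19 → 20/39 = 0.5128
  fr: TP=15, FP=7+0+0+9+6=22 → 15/37 = 0.4054
  de: TP=54, FP=8+2+0+3+3=16 → 54/70 = 0.7714
  es: TP=83, FP=6+0+1+4+3=14 → 83/97 = 0.8557
  it: TP=27, FP=4+2+0+2+4=12 → 27/39 = 0.6923
  pt: TP=50, FP=8+4+4+0+4=20 → 50/70 = 0.7143
Weighted-precision = Σ (supportᵢ/N)·precisionᵢ with N=352: (53/352)·0.5128 + (28/352)·0.4054 + (60/352)·0.7714 + (87/352)·0.8557 + (53/352)·0.6923 + (71/352)·0.7143 = 0.701

0.701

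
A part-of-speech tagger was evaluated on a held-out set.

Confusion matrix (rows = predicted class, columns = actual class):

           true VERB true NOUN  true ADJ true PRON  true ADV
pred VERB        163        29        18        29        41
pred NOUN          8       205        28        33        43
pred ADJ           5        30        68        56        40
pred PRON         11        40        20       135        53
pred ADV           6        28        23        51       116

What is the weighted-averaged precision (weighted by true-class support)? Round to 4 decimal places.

Per-class precision (TP/(TP+FP)):
  VERB: TP=163, FP=29+18+29+41=117 → 163/280 = 0.58214
  NOUN: TP=205, FP=8+28+33+43=112 → 205/317 = 0.64669
  ADJ: TP=68, FP=5+30+56+40=131 → 68/199 = 0.34171
  PRON: TP=135, FP=11+40+20+53=124 → 135/259 = 0.52124
  ADV: TP=116, FP=6+28+23+51=108 → 116/224 = 0.51786
Weighted-precision = Σ (supportᵢ/N)·precisionᵢ with N=1279: (193/1279)·0.58214 + (332/1279)·0.64669 + (157/1279)·0.34171 + (304/1279)·0.52124 + (293/1279)·0.51786 = 0.5402

0.5402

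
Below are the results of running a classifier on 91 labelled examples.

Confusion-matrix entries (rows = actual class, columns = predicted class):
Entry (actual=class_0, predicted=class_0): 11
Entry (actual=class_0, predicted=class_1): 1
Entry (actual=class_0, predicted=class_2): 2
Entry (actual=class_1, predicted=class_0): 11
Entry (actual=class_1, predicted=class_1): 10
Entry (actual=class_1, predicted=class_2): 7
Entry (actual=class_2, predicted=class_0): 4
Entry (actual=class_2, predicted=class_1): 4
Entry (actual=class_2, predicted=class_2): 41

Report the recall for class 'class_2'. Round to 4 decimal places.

0.8367

Treat 'class_2' as positive and all other classes as negative.
recall = TP/(TP+FN).
class_2: TP=41, FN=4+4=8 → 41/49 = 0.83673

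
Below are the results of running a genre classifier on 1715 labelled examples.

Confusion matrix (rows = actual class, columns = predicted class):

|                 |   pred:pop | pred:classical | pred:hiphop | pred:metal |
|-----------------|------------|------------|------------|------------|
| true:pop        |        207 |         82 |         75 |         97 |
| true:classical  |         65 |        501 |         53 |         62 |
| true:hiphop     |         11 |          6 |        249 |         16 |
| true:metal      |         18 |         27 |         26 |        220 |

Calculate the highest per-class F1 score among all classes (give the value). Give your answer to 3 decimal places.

Per-class F1 score (2·TP/(2·TP+FP+FN)):
  pop: TP=207, FP=65+11+18=94, FN=82+75+97=254 → 414/762 = 0.5433
  classical: TP=501, FP=82+6+27=115, FN=65+53+62=180 → 1002/1297 = 0.7726
  hiphop: TP=249, FP=75+53+26=154, FN=11+6+16=33 → 498/685 = 0.7270
  metal: TP=220, FP=97+62+16=175, FN=18+27+26=71 → 440/686 = 0.6414
Highest is class 'classical' with F1 score = 0.773.

0.773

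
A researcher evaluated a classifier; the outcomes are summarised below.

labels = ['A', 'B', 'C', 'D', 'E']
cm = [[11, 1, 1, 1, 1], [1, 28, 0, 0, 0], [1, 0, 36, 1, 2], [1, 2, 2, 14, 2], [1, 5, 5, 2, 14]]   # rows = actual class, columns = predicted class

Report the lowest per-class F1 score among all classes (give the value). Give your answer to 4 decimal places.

0.6087

Per-class F1 score (2·TP/(2·TP+FP+FN)):
  A: TP=11, FP=1+1+1+1=4, FN=1+1+1+1=4 → 22/30 = 0.73333
  B: TP=28, FP=1+0+2+5=8, FN=1+0+0+0=1 → 56/65 = 0.86154
  C: TP=36, FP=1+0+2+5=8, FN=1+0+1+2=4 → 72/84 = 0.85714
  D: TP=14, FP=1+0+1+2=4, FN=1+2+2+2=7 → 28/39 = 0.71795
  E: TP=14, FP=1+0+2+2=5, FN=1+5+5+2=13 → 28/46 = 0.60870
Lowest is class 'E' with F1 score = 0.6087.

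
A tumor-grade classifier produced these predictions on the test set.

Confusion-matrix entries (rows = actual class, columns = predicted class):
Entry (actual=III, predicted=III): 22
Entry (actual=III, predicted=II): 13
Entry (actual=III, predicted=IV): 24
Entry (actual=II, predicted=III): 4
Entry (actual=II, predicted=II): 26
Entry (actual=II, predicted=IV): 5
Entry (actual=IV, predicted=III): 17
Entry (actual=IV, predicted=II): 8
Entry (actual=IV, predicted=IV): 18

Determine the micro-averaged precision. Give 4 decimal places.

0.4818

Micro-averaging pools counts across classes: ΣTP=66, ΣFP=71, ΣFN=71.
Micro-precision = TP/(TP+FP) on pooled counts = 0.4818 (equals overall accuracy in single-label multiclass).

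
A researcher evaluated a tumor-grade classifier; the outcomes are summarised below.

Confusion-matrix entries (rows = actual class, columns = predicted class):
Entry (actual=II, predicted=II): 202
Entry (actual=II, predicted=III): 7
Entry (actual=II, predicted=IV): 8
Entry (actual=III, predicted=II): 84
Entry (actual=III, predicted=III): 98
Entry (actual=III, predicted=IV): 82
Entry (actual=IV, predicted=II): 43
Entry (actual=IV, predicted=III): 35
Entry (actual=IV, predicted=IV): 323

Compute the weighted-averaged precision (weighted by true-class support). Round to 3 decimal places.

Per-class precision (TP/(TP+FP)):
  II: TP=202, FP=84+43=127 → 202/329 = 0.6140
  III: TP=98, FP=7+35=42 → 98/140 = 0.7000
  IV: TP=323, FP=8+82=90 → 323/413 = 0.7821
Weighted-precision = Σ (supportᵢ/N)·precisionᵢ with N=882: (217/882)·0.6140 + (264/882)·0.7000 + (401/882)·0.7821 = 0.716

0.716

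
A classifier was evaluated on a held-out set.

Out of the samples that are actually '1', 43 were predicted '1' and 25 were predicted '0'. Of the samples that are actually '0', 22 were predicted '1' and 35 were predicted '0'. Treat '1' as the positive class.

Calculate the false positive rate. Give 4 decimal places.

FPR = FP/(FP+TN) = 22/(22+35) = 0.3860

0.3860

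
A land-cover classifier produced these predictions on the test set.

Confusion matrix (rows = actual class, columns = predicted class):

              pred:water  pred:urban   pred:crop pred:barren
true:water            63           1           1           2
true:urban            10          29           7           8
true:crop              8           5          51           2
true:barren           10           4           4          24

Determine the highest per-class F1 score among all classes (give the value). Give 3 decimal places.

Per-class F1 score (2·TP/(2·TP+FP+FN)):
  water: TP=63, FP=10+8+10=28, FN=1+1+2=4 → 126/158 = 0.7975
  urban: TP=29, FP=1+5+4=10, FN=10+7+8=25 → 58/93 = 0.6237
  crop: TP=51, FP=1+7+4=12, FN=8+5+2=15 → 102/129 = 0.7907
  barren: TP=24, FP=2+8+2=12, FN=10+4+4=18 → 48/78 = 0.6154
Highest is class 'water' with F1 score = 0.797.

0.797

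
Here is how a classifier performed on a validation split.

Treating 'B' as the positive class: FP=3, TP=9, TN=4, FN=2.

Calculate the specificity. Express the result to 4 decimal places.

Specificity = TN/(TN+FP) = 4/(4+3) = 0.5714

0.5714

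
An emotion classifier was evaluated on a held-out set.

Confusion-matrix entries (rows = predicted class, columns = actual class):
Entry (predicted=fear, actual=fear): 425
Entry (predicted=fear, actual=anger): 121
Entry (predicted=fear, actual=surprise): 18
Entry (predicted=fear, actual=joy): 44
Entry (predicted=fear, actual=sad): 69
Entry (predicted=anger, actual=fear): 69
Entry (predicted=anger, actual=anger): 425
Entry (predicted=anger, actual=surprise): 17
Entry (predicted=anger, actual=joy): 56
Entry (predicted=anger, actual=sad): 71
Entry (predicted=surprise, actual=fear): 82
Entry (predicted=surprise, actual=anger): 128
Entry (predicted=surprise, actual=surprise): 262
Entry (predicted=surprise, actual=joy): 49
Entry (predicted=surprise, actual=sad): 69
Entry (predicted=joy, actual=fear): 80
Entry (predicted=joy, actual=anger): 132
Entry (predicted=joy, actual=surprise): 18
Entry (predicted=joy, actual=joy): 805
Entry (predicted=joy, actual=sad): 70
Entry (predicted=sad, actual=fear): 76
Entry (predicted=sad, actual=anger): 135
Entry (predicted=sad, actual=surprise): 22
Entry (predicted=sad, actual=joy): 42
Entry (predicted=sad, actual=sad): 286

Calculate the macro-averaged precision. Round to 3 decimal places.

Per-class precision (TP/(TP+FP)):
  fear: TP=425, FP=121+18+44+69=252 → 425/677 = 0.6278
  anger: TP=425, FP=69+17+56+71=213 → 425/638 = 0.6661
  surprise: TP=262, FP=82+128+49+69=328 → 262/590 = 0.4441
  joy: TP=805, FP=80+132+18+70=300 → 805/1105 = 0.7285
  sad: TP=286, FP=76+135+22+42=275 → 286/561 = 0.5098
Macro-precision = mean = (0.6278 + 0.6661 + 0.4441 + 0.7285 + 0.5098) / 5 = 0.595

0.595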